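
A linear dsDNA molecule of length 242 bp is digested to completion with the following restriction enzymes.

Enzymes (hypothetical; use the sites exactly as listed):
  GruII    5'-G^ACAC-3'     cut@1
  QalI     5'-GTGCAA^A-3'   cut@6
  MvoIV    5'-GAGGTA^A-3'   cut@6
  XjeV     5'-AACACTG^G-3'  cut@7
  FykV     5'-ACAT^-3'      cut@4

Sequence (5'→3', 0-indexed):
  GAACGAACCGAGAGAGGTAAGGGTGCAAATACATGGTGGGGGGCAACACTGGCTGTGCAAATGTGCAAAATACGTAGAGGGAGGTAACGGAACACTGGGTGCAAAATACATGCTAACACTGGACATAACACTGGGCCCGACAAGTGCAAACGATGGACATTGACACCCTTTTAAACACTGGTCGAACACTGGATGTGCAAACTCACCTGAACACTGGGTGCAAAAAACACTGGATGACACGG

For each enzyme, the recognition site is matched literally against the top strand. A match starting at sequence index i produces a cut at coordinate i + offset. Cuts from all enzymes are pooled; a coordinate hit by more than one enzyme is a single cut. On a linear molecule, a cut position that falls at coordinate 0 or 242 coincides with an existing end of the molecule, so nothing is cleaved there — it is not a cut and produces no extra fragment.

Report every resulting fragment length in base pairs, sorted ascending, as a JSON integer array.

[2,4,5,6,6,7,7,7,7,8,9,9,9,9,10,11,11,11,16,16,17,18,18,19]

Site scan:
  GruII GACAC/1: at [161, 235] ⇒ [162, 236]
  QalI GTGCAAA/6: at [22, 54, 62, 98, 143, 194, 217] ⇒ [28, 60, 68, 104, 149, 200, 223]
  MvoIV GAGGTAA/6: at [13, 80] ⇒ [19, 86]
  XjeV AACACTGG/7: at [44, 90, 114, 126, 173, 184, 209, 225] ⇒ [51, 97, 121, 133, 180, 191, 216, 232]
  FykV ACAT/4: at [30, 107, 122, 156] ⇒ [34, 111, 126, 160]

All cut coordinates (distinct, sorted): [19, 28, 34, 51, 60, 68, 86, 97, 104, 111, 121, 126, 133, 149, 160, 162, 180, 191, 200, 216, 223, 232, 236]

Fragments:
  [0,19): 19 bp
  [19,28): 9 bp
  [28,34): 6 bp
  [34,51): 17 bp
  [51,60): 9 bp
  [60,68): 8 bp
  [68,86): 18 bp
  [86,97): 11 bp
  [97,104): 7 bp
  [104,111): 7 bp
  [111,121): 10 bp
  [121,126): 5 bp
  [126,133): 7 bp
  [133,149): 16 bp
  [149,160): 11 bp
  [160,162): 2 bp
  [162,180): 18 bp
  [180,191): 11 bp
  [191,200): 9 bp
  [200,216): 16 bp
  [216,223): 7 bp
  [223,232): 9 bp
  [232,236): 4 bp
  [236,242): 6 bp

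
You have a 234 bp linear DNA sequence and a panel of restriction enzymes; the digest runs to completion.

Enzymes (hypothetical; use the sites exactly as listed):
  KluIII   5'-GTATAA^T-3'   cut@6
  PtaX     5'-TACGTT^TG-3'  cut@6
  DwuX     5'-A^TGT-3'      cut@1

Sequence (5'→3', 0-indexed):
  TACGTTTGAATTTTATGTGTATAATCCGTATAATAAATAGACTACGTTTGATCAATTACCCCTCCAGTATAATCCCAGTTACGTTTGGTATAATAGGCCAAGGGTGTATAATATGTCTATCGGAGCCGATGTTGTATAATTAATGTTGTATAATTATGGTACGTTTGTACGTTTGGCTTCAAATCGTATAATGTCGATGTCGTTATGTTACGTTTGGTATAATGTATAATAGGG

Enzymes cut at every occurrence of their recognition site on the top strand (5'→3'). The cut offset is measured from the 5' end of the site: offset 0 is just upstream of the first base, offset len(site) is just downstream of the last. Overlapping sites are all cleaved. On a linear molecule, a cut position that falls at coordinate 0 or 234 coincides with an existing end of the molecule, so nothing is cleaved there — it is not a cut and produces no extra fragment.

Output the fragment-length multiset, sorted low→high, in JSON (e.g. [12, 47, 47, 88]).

[2,4,5,6,6,7,8,8,8,8,9,9,9,9,10,10,12,13,15,16,18,18,24]

Site scan:
  KluIII GTATAAT/6: at [18, 27, 66, 87, 105, 133, 147, 185, 216, 223] ⇒ [24, 33, 72, 93, 111, 139, 153, 191, 222, 229]
  PtaX TACGTTTG/6: at [0, 42, 79, 159, 167, 208] ⇒ [6, 48, 85, 165, 173, 214]
  DwuX ATGT/1: at [14, 112, 128, 142, 190, 196, 204, 221] ⇒ [15, 113, 129, 143, 191, 197, 205, 222]

Pooled cuts: [6, 15, 24, 33, 48, 72, 85, 93, 111, 113, 129, 139, 143, 153, 165, 173, 191, 197, 205, 214, 222, 229]

Fragment lengths:
  [0,6): 6 bp
  [6,15): 9 bp
  [15,24): 9 bp
  [24,33): 9 bp
  [33,48): 15 bp
  [48,72): 24 bp
  [72,85): 13 bp
  [85,93): 8 bp
  [93,111): 18 bp
  [111,113): 2 bp
  [113,129): 16 bp
  [129,139): 10 bp
  [139,143): 4 bp
  [143,153): 10 bp
  [153,165): 12 bp
  [165,173): 8 bp
  [173,191): 18 bp
  [191,197): 6 bp
  [197,205): 8 bp
  [205,214): 9 bp
  [214,222): 8 bp
  [222,229): 7 bp
  [229,234): 5 bp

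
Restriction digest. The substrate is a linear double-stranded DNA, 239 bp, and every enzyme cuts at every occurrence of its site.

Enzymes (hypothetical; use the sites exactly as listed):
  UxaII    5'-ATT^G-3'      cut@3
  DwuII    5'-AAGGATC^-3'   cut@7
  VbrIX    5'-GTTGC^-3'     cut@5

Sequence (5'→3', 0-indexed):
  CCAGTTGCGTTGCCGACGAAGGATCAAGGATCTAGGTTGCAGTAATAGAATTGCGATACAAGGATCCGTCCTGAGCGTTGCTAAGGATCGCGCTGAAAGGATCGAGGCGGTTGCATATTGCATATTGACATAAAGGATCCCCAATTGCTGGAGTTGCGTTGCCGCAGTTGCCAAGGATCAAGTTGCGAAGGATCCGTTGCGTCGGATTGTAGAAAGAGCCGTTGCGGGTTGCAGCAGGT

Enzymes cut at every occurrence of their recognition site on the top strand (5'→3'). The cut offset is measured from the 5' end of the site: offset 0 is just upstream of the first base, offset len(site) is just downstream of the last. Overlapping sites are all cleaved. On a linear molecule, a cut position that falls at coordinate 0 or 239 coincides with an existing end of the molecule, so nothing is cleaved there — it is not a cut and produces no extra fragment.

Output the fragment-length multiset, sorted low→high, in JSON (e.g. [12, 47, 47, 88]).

[5,5,5,6,7,7,7,7,7,7,8,8,8,8,8,8,9,11,11,12,12,13,14,14,15,17]

Scan for sites:
  UxaII ATTG/3: at [49, 116, 123, 143, 205] ⇒ [52, 119, 126, 146, 208]
  DwuII AAGGATC/7: at [18, 25, 59, 82, 96, 132, 172, 187] ⇒ [25, 32, 66, 89, 103, 139, 179, 194]
  VbrIX GTTGC/5: at [3, 8, 35, 76, 109, 152, 157, 166, 181, 195, 220, 227] ⇒ [8, 13, 40, 81, 114, 157, 162, 171, 186, 200, 225, 232]

All cut coordinates (distinct, sorted): [8, 13, 25, 32, 40, 52, 66, 81, 89, 103, 114, 119, 126, 139, 146, 157, 162, 171, 179, 186, 194, 200, 208, 225, 232]

Fragment lengths:
  [0,8): 8 bp
  [8,13): 5 bp
  [13,25): 12 bp
  [25,32): 7 bp
  [32,40): 8 bp
  [40,52): 12 bp
  [52,66): 14 bp
  [66,81): 15 bp
  [81,89): 8 bp
  [89,103): 14 bp
  [103,114): 11 bp
  [114,119): 5 bp
  [119,126): 7 bp
  [126,139): 13 bp
  [139,146): 7 bp
  [146,157): 11 bp
  [157,162): 5 bp
  [162,171): 9 bp
  [171,179): 8 bp
  [179,186): 7 bp
  [186,194): 8 bp
  [194,200): 6 bp
  [200,208): 8 bp
  [208,225): 17 bp
  [225,232): 7 bp
  [232,239): 7 bp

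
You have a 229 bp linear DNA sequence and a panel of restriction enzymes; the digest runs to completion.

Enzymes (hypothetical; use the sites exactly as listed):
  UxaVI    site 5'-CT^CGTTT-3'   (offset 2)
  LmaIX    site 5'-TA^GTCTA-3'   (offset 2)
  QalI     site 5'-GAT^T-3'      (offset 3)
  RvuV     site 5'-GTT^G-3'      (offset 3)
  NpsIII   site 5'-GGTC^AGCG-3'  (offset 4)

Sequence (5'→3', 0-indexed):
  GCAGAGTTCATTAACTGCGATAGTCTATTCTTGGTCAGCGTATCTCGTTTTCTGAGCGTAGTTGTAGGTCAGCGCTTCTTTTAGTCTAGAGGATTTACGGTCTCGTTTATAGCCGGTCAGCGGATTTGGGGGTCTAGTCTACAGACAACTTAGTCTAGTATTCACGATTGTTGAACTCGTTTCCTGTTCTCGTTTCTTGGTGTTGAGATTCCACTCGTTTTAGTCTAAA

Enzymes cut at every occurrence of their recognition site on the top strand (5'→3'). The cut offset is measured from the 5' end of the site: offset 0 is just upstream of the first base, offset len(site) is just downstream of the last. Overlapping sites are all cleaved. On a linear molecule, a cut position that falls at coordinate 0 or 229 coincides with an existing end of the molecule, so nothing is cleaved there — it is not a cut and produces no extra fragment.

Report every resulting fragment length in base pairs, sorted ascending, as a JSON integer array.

Scan for sites:
  UxaVI CTCGTTT/2: at [43, 101, 175, 188, 213] ⇒ [45, 103, 177, 190, 215]
  LmaIX TAGTCTA/2: at [20, 81, 134, 150, 220] ⇒ [22, 83, 136, 152, 222]
  QalI GATT/3: at [91, 122, 165, 206] ⇒ [94, 125, 168, 209]
  RvuV GTTG/3: at [60, 169, 201] ⇒ [63, 172, 204]
  NpsIII GGTCAGCG/4: at [32, 66, 114] ⇒ [36, 70, 118]

Pooled cuts: [22, 36, 45, 63, 70, 83, 94, 103, 118, 125, 136, 152, 168, 172, 177, 190, 204, 209, 215, 222]

Fragments:
  [0,22): 22 bp
  [22,36): 14 bp
  [36,45): 9 bp
  [45,63): 18 bp
  [63,70): 7 bp
  [70,83): 13 bp
  [83,94): 11 bp
  [94,103): 9 bp
  [103,118): 15 bp
  [118,125): 7 bp
  [125,136): 11 bp
  [136,152): 16 bp
  [152,168): 16 bp
  [168,172): 4 bp
  [172,177): 5 bp
  [177,190): 13 bp
  [190,204): 14 bp
  [204,209): 5 bp
  [209,215): 6 bp
  [215,222): 7 bp
  [222,229): 7 bp

[4,5,5,6,7,7,7,7,9,9,11,11,13,13,14,14,15,16,16,18,22]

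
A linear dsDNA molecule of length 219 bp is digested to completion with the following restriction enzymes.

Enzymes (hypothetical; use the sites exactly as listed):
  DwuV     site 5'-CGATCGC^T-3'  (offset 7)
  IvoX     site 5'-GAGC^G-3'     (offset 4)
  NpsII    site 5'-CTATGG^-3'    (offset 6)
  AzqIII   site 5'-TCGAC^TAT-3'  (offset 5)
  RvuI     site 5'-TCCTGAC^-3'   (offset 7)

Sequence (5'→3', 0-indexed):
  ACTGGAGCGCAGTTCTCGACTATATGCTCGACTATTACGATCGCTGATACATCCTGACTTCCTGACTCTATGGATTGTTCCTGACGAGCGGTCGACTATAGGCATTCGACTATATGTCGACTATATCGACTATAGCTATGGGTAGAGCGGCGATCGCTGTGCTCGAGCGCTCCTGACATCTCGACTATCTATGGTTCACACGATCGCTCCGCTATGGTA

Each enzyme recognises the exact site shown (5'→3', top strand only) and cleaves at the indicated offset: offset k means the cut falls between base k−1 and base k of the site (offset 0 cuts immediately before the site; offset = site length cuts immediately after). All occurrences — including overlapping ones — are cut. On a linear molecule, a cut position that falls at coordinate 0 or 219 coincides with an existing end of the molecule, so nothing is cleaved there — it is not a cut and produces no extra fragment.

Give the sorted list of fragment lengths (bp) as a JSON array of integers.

[2,4,7,7,7,8,8,8,9,9,9,9,10,11,11,11,12,12,12,12,13,14,14]

Site scan:
  DwuV (CGATCGCT, off=7): starts [37, 150, 200] → cuts [44, 157, 207]
  IvoX (GAGCG, off=4): starts [4, 85, 144, 164] → cuts [8, 89, 148, 168]
  NpsII (CTATGG, off=6): starts [67, 135, 188, 211] → cuts [73, 141, 194, 217]
  AzqIII (TCGACTAT, off=5): starts [15, 27, 91, 105, 116, 125, 180] → cuts [20, 32, 96, 110, 121, 130, 185]
  RvuI (TCCTGAC, off=7): starts [51, 59, 78, 170] → cuts [58, 66, 85, 177]

All cut coordinates (distinct, sorted): [8, 20, 32, 44, 58, 66, 73, 85, 89, 96, 110, 121, 130, 141, 148, 157, 168, 177, 185, 194, 207, 217]

Fragment lengths:
  [0,8): 8 bp
  [8,20): 12 bp
  [20,32): 12 bp
  [32,44): 12 bp
  [44,58): 14 bp
  [58,66): 8 bp
  [66,73): 7 bp
  [73,85): 12 bp
  [85,89): 4 bp
  [89,96): 7 bp
  [96,110): 14 bp
  [110,121): 11 bp
  [121,130): 9 bp
  [130,141): 11 bp
  [141,148): 7 bp
  [148,157): 9 bp
  [157,168): 11 bp
  [168,177): 9 bp
  [177,185): 8 bp
  [185,194): 9 bp
  [194,207): 13 bp
  [207,217): 10 bp
  [217,219): 2 bp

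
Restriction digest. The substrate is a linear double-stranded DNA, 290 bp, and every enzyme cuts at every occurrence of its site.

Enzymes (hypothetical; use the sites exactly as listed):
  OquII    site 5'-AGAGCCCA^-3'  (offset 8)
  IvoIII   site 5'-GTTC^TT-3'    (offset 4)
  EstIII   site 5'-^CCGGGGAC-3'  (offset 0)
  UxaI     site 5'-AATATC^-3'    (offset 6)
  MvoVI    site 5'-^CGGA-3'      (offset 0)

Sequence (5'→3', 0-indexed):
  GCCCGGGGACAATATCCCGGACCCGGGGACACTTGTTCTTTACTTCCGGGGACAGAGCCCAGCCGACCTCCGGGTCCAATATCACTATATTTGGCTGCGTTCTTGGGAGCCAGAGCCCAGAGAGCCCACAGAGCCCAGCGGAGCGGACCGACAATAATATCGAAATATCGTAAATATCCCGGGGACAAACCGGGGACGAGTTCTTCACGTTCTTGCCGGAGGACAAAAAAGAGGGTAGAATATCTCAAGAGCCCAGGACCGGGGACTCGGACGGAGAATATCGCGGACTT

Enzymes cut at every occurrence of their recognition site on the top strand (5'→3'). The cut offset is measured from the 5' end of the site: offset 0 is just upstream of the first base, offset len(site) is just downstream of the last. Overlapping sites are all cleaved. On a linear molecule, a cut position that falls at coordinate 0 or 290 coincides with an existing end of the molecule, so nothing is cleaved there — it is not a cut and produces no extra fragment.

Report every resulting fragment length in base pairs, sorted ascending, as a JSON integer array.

[1,1,1,2,3,4,4,5,5,7,7,8,9,9,9,9,9,11,11,11,14,14,16,16,17,18,19,22,28]

Scan for sites:
  OquII AGAGCCCA/8: at [53, 111, 120, 129, 247] ⇒ [61, 119, 128, 137, 255]
  IvoIII GTTCTT/4: at [34, 98, 199, 208] ⇒ [38, 102, 203, 212]
  EstIII CCGGGGAC/0: at [2, 22, 45, 178, 189, 258] ⇒ [2, 22, 45, 178, 189, 258]
  UxaI AATATC/6: at [10, 77, 155, 163, 172, 238, 276] ⇒ [16, 83, 161, 169, 178, 244, 282]
  MvoVI CGGA/0: at [17, 138, 143, 216, 267, 271, 283] ⇒ [17, 138, 143, 216, 267, 271, 283]

All cut coordinates (distinct, sorted): [2, 16, 17, 22, 38, 45, 61, 83, 102, 119, 128, 137, 138, 143, 161, 169, 178, 189, 203, 212, 216, 244, 255, 258, 267, 271, 282, 283]

Fragment lengths:
  [0,2): 2 bp
  [2,16): 14 bp
  [16,17): 1 bp
  [17,22): 5 bp
  [22,38): 16 bp
  [38,45): 7 bp
  [45,61): 16 bp
  [61,83): 22 bp
  [83,102): 19 bp
  [102,119): 17 bp
  [119,128): 9 bp
  [128,137): 9 bp
  [137,138): 1 bp
  [138,143): 5 bp
  [143,161): 18 bp
  [161,169): 8 bp
  [169,178): 9 bp
  [178,189): 11 bp
  [189,203): 14 bp
  [203,212): 9 bp
  [212,216): 4 bp
  [216,244): 28 bp
  [244,255): 11 bp
  [255,258): 3 bp
  [258,267): 9 bp
  [267,271): 4 bp
  [271,282): 11 bp
  [282,283): 1 bp
  [283,290): 7 bp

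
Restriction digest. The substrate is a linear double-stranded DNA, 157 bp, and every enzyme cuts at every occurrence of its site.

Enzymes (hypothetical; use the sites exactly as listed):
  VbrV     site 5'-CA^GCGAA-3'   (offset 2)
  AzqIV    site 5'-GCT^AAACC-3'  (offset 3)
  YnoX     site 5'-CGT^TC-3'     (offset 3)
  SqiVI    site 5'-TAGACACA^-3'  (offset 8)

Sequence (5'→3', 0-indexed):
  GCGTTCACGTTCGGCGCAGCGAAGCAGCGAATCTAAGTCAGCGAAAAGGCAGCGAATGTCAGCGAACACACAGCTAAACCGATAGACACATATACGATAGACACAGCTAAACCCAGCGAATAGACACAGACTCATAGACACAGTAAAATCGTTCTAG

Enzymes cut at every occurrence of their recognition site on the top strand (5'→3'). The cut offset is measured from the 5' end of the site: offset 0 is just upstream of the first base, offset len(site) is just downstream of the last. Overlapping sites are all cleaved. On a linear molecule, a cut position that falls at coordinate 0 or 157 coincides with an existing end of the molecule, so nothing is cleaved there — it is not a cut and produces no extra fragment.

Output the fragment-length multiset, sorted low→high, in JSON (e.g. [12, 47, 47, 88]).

[3,4,5,6,7,8,8,10,10,11,13,14,14,14,15,15]

Per-enzyme occurrences:
  VbrV CAGCGAA/2: at [16, 24, 38, 49, 59, 113] ⇒ [18, 26, 40, 51, 61, 115]
  AzqIV GCTAAACC/3: at [72, 105] ⇒ [75, 108]
  YnoX CGTTC/3: at [1, 7, 149] ⇒ [4, 10, 152]
  SqiVI TAGACACA/8: at [82, 97, 120, 134] ⇒ [90, 105, 128, 142]

Pooled cuts: [4, 10, 18, 26, 40, 51, 61, 75, 90, 105, 108, 115, 128, 142, 152]

Fragment lengths:
  [0,4): 4 bp
  [4,10): 6 bp
  [10,18): 8 bp
  [18,26): 8 bp
  [26,40): 14 bp
  [40,51): 11 bp
  [51,61): 10 bp
  [61,75): 14 bp
  [75,90): 15 bp
  [90,105): 15 bp
  [105,108): 3 bp
  [108,115): 7 bp
  [115,128): 13 bp
  [128,142): 14 bp
  [142,152): 10 bp
  [152,157): 5 bp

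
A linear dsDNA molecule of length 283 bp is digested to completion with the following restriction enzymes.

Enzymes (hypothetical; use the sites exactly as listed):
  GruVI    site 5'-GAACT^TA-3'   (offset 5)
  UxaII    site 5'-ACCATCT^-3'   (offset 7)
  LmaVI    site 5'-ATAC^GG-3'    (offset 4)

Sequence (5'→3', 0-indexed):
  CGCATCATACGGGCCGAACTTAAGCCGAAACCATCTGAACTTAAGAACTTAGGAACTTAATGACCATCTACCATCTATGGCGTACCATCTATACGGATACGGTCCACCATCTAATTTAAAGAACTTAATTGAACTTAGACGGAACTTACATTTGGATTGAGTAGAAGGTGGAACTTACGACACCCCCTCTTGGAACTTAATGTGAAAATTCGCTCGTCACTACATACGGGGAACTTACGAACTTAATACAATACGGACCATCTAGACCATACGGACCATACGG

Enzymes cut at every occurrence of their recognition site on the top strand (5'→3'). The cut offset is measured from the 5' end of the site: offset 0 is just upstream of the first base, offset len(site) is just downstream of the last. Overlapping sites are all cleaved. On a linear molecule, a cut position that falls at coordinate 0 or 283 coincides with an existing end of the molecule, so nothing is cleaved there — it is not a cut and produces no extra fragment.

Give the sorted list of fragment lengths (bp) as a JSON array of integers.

Scan for sites:
  GruVI (GAACTTA, off=5): starts [15, 36, 44, 52, 120, 130, 141, 170, 192, 230, 238] → cuts [20, 41, 49, 57, 125, 135, 146, 175, 197, 235, 243]
  UxaII (ACCATCT, off=7): starts [29, 62, 69, 83, 105, 256] → cuts [36, 69, 76, 90, 112, 263]
  LmaVI (ATACGG, off=4): starts [6, 90, 96, 223, 250, 268, 277] → cuts [10, 94, 100, 227, 254, 272, 281]

All cut coordinates (distinct, sorted): [10, 20, 36, 41, 49, 57, 69, 76, 90, 94, 100, 112, 125, 135, 146, 175, 197, 227, 235, 243, 254, 263, 272, 281]

Fragments:
  [0,10): 10 bp
  [10,20): 10 bp
  [20,36): 16 bp
  [36,41): 5 bp
  [41,49): 8 bp
  [49,57): 8 bp
  [57,69): 12 bp
  [69,76): 7 bp
  [76,90): 14 bp
  [90,94): 4 bp
  [94,100): 6 bp
  [100,112): 12 bp
  [112,125): 13 bp
  [125,135): 10 bp
  [135,146): 11 bp
  [146,175): 29 bp
  [175,197): 22 bp
  [197,227): 30 bp
  [227,235): 8 bp
  [235,243): 8 bp
  [243,254): 11 bp
  [254,263): 9 bp
  [263,272): 9 bp
  [272,281): 9 bp
  [281,283): 2 bp

[2,4,5,6,7,8,8,8,8,9,9,9,10,10,10,11,11,12,12,13,14,16,22,29,30]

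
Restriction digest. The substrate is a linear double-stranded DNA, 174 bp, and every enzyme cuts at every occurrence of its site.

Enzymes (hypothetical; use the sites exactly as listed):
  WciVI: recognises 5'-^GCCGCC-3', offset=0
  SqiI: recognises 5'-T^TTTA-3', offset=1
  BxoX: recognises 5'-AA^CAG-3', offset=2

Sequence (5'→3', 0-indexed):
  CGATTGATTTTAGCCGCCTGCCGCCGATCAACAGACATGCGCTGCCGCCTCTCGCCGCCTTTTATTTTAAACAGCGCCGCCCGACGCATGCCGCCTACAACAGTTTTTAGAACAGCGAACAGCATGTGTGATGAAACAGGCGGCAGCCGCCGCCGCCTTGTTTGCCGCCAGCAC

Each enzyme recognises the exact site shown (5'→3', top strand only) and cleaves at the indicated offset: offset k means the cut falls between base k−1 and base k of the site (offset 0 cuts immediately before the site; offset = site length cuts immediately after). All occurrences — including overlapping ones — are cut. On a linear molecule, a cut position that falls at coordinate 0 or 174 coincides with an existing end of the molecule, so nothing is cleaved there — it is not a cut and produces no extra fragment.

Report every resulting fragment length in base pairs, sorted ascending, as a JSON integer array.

Scan for sites:
  WciVI (GCCGCC, off=0): starts [12, 19, 43, 53, 75, 89, 145, 148, 151, 163] → cuts [12, 19, 43, 53, 75, 89, 145, 148, 151, 163]
  SqiI (TTTTA, off=1): starts [7, 59, 64, 104] → cuts [8, 60, 65, 105]
  BxoX (AACAG, off=2): starts [29, 69, 98, 110, 117, 134] → cuts [31, 71, 100, 112, 119, 136]

Pooled cuts: [8, 12, 19, 31, 43, 53, 60, 65, 71, 75, 89, 100, 105, 112, 119, 136, 145, 148, 151, 163]

Fragments:
  [0,8): 8 bp
  [8,12): 4 bp
  [12,19): 7 bp
  [19,31): 12 bp
  [31,43): 12 bp
  [43,53): 10 bp
  [53,60): 7 bp
  [60,65): 5 bp
  [65,71): 6 bp
  [71,75): 4 bp
  [75,89): 14 bp
  [89,100): 11 bp
  [100,105): 5 bp
  [105,112): 7 bp
  [112,119): 7 bp
  [119,136): 17 bp
  [136,145): 9 bp
  [145,148): 3 bp
  [148,151): 3 bp
  [151,163): 12 bp
  [163,174): 11 bp

[3,3,4,4,5,5,6,7,7,7,7,8,9,10,11,11,12,12,12,14,17]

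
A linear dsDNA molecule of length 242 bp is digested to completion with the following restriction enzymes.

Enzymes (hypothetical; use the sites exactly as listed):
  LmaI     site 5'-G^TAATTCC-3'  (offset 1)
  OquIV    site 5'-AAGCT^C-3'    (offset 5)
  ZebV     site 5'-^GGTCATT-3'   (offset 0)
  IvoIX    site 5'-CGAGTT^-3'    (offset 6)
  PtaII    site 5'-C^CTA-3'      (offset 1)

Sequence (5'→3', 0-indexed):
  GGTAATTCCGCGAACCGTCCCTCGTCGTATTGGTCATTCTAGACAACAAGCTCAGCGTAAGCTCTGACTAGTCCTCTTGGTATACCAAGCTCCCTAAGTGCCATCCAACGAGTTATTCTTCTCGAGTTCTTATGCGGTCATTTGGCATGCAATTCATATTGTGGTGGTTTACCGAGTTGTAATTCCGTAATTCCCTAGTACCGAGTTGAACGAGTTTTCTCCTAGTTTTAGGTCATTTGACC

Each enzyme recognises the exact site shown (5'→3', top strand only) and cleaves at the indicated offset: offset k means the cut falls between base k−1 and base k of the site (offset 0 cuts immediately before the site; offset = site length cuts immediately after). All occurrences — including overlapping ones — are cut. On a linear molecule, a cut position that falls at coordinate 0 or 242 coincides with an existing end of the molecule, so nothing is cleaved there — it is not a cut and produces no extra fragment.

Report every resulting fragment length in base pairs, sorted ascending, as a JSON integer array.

[1,2,2,5,7,7,8,9,9,11,12,13,14,21,21,28,29,43]

Scan for sites:
  LmaI (GTAATTCC, off=1): starts [1, 178, 186] → cuts [2, 179, 187]
  OquIV (AAGCTC, off=5): starts [47, 58, 86] → cuts [52, 63, 91]
  ZebV (GGTCATT, off=0): starts [31, 135, 230] → cuts [31, 135, 230]
  IvoIX (CGAGTT, off=6): starts [108, 122, 172, 201, 210] → cuts [114, 128, 178, 207, 216]
  PtaII (CCTA, off=1): starts [92, 193, 220] → cuts [93, 194, 221]

Pooled cuts: [2, 31, 52, 63, 91, 93, 114, 128, 135, 178, 179, 187, 194, 207, 216, 221, 230]

Fragments:
  [0,2): 2 bp
  [2,31): 29 bp
  [31,52): 21 bp
  [52,63): 11 bp
  [63,91): 28 bp
  [91,93): 2 bp
  [93,114): 21 bp
  [114,128): 14 bp
  [128,135): 7 bp
  [135,178): 43 bp
  [178,179): 1 bp
  [179,187): 8 bp
  [187,194): 7 bp
  [194,207): 13 bp
  [207,216): 9 bp
  [216,221): 5 bp
  [221,230): 9 bp
  [230,242): 12 bp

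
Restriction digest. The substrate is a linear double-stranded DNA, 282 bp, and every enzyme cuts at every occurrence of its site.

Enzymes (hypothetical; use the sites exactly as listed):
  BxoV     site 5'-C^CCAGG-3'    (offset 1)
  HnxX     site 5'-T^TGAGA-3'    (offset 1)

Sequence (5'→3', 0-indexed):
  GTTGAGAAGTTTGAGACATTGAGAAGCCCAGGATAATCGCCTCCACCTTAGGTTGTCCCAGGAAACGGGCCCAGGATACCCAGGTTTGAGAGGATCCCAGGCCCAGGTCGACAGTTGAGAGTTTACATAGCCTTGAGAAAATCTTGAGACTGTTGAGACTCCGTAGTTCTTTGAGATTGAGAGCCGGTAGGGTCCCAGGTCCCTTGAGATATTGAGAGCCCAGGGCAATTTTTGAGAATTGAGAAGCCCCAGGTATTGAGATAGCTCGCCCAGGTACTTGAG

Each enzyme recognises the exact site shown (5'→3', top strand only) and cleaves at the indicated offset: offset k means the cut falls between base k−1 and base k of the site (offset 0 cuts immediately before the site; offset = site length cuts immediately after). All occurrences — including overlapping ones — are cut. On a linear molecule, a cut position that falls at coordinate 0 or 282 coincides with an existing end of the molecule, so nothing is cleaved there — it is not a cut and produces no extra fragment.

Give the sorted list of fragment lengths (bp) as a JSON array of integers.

[2,6,6,7,7,7,8,8,8,8,9,9,9,9,10,10,11,13,13,13,13,13,17,18,18,30]

Site scan:
  BxoV (CCCAGG, off=1): starts [26, 56, 69, 78, 95, 101, 193, 218, 247, 268] → cuts [27, 57, 70, 79, 96, 102, 194, 219, 248, 269]
  HnxX (TTGAGA, off=1): starts [1, 10, 18, 85, 114, 132, 143, 152, 170, 176, 203, 211, 231, 238, 255] → cuts [2, 11, 19, 86, 115, 133, 144, 153, 171, 177, 204, 212, 232, 239, 256]

All cut coordinates (distinct, sorted): [2, 11, 19, 27, 57, 70, 79, 86, 96, 102, 115, 133, 144, 153, 171, 177, 194, 204, 212, 219, 232, 239, 248, 256, 269]

Fragments:
  [0,2): 2 bp
  [2,11): 9 bp
  [11,19): 8 bp
  [19,27): 8 bp
  [27,57): 30 bp
  [57,70): 13 bp
  [70,79): 9 bp
  [79,86): 7 bp
  [86,96): 10 bp
  [96,102): 6 bp
  [102,115): 13 bp
  [115,133): 18 bp
  [133,144): 11 bp
  [144,153): 9 bp
  [153,171): 18 bp
  [171,177): 6 bp
  [177,194): 17 bp
  [194,204): 10 bp
  [204,212): 8 bp
  [212,219): 7 bp
  [219,232): 13 bp
  [232,239): 7 bp
  [239,248): 9 bp
  [248,256): 8 bp
  [256,269): 13 bp
  [269,282): 13 bp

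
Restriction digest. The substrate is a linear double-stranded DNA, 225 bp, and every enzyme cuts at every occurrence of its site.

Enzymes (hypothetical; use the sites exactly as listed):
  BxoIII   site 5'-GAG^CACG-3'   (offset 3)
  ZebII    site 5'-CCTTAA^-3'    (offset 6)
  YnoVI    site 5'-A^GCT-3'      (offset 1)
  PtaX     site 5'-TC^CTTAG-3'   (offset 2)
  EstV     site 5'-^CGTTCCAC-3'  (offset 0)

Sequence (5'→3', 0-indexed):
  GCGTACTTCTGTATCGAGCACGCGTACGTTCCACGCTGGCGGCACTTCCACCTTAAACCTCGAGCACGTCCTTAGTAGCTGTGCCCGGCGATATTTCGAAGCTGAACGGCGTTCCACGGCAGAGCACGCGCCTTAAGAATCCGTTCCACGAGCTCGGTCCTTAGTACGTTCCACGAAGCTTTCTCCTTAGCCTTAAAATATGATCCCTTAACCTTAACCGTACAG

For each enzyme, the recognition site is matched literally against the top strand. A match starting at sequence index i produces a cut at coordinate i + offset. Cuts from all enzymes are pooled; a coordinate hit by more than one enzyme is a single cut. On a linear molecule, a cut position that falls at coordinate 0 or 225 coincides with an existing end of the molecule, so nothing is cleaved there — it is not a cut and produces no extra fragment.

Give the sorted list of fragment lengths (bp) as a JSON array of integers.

[5,6,6,7,7,8,8,8,8,8,9,10,11,11,12,15,15,18,23,30]

Per-enzyme occurrences:
  BxoIII (GAGCACG, off=3): starts [15, 61, 121] → cuts [18, 64, 124]
  ZebII (CCTTAA, off=6): starts [50, 130, 190, 205, 211] → cuts [56, 136, 196, 211, 217]
  YnoVI (AGCT, off=1): starts [76, 99, 150, 176] → cuts [77, 100, 151, 177]
  PtaX (TCCTTAG, off=2): starts [68, 157, 183] → cuts [70, 159, 185]
  EstV (CGTTCCAC, off=0): starts [26, 109, 141, 166] → cuts [26, 109, 141, 166]

Pooled cuts: [18, 26, 56, 64, 70, 77, 100, 109, 124, 136, 141, 151, 159, 166, 177, 185, 196, 211, 217]

Fragment lengths:
  [0,18): 18 bp
  [18,26): 8 bp
  [26,56): 30 bp
  [56,64): 8 bp
  [64,70): 6 bp
  [70,77): 7 bp
  [77,100): 23 bp
  [100,109): 9 bp
  [109,124): 15 bp
  [124,136): 12 bp
  [136,141): 5 bp
  [141,151): 10 bp
  [151,159): 8 bp
  [159,166): 7 bp
  [166,177): 11 bp
  [177,185): 8 bp
  [185,196): 11 bp
  [196,211): 15 bp
  [211,217): 6 bp
  [217,225): 8 bp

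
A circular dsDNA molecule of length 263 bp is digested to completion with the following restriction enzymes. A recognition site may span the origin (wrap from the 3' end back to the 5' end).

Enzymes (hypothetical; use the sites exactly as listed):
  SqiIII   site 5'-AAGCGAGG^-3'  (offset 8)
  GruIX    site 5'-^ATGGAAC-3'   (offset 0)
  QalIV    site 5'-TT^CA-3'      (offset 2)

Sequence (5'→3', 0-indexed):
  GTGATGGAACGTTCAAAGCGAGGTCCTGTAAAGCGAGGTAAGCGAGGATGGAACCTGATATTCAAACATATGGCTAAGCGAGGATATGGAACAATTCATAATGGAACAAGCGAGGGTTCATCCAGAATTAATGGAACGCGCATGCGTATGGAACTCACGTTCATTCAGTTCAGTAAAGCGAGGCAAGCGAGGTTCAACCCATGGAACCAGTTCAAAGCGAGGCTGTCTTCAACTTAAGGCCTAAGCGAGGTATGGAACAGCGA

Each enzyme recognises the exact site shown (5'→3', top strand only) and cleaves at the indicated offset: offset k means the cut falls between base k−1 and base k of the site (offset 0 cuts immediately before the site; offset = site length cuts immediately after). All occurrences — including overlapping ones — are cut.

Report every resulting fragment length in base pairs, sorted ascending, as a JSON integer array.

Site scan:
  SqiIII AAGCGAGG/8: at [15, 30, 39, 75, 107, 175, 184, 214, 242] ⇒ [23, 38, 47, 83, 115, 183, 192, 222, 250]
  GruIX ATGGAAC/0: at [3, 47, 85, 100, 130, 147, 200, 251] ⇒ [3, 47, 85, 100, 130, 147, 200, 251]
  QalIV TTCA/2: at [11, 60, 94, 116, 159, 163, 168, 192, 210, 227] ⇒ [13, 62, 96, 118, 161, 165, 170, 194, 212, 229]

Pooled cuts: [3, 13, 23, 38, 47, 62, 83, 85, 96, 100, 115, 118, 130, 147, 161, 165, 170, 183, 192, 194, 200, 212, 222, 229, 250, 251]

Fragments:
  3→13: 10 bp
  13→23: 10 bp
  23→38: 15 bp
  38→47: 9 bp
  47→62: 15 bp
  62→83: 21 bp
  83→85: 2 bp
  85→96: 11 bp
  96→100: 4 bp
  100→115: 15 bp
  115→118: 3 bp
  118→130: 12 bp
  130→147: 17 bp
  147→161: 14 bp
  161→165: 4 bp
  165→170: 5 bp
  170→183: 13 bp
  183→192: 9 bp
  192→194: 2 bp
  194→200: 6 bp
  200→212: 12 bp
  212→222: 10 bp
  222→229: 7 bp
  229→250: 21 bp
  250→251: 1 bp
  251→3 (wrap): 263-251+3 = 15 bp

[1,2,2,3,4,4,5,6,7,9,9,10,10,10,11,12,12,13,14,15,15,15,15,17,21,21]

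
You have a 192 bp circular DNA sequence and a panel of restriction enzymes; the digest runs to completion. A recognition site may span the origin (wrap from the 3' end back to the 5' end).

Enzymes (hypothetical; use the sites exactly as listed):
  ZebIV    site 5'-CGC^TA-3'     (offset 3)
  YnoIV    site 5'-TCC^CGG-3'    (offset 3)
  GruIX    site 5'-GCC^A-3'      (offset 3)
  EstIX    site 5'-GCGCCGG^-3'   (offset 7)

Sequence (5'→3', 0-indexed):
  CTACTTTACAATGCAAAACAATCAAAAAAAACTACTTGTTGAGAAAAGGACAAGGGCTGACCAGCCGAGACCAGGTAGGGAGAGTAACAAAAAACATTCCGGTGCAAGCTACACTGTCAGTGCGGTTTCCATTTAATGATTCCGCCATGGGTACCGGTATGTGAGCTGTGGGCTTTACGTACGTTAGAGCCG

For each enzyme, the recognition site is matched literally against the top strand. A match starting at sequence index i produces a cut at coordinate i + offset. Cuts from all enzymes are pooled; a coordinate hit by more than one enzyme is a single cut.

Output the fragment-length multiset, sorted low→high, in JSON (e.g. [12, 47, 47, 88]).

Site scan:
  ZebIV (CGCTA, off=3): starts [190] → cuts [1]
  YnoIV (TCCCGG, off=3): no sites
  GruIX (GCCA, off=3): starts [143] → cuts [146]
  EstIX (GCGCCGG, off=7): no sites

Pooled cuts: [1, 146]

Fragment lengths:
  1→146: 145 bp
  146→1 (wrap): 192-146+1 = 47 bp

[47,145]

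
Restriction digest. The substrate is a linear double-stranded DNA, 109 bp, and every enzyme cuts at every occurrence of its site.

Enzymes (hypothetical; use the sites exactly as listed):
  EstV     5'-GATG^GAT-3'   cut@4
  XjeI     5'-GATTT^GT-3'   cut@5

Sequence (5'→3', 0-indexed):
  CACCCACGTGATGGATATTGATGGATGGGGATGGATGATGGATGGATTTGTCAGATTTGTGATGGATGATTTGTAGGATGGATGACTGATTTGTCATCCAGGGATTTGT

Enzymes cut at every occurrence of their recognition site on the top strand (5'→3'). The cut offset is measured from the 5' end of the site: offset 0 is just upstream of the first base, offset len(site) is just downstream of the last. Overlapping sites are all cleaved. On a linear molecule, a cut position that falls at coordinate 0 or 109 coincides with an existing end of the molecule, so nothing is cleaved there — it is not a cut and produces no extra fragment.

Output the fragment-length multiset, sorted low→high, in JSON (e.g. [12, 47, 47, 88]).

[2,4,5,6,7,8,8,9,10,10,12,13,15]

Scan for sites:
  EstV (GATGGAT, off=4): starts [9, 19, 29, 36, 40, 60, 76] → cuts [13, 23, 33, 40, 44, 64, 80]
  XjeI (GATTTGT, off=5): starts [44, 53, 67, 87, 102] → cuts [49, 58, 72, 92, 107]

Pooled cuts: [13, 23, 33, 40, 44, 49, 58, 64, 72, 80, 92, 107]

Fragments:
  [0,13): 13 bp
  [13,23): 10 bp
  [23,33): 10 bp
  [33,40): 7 bp
  [40,44): 4 bp
  [44,49): 5 bp
  [49,58): 9 bp
  [58,64): 6 bp
  [64,72): 8 bp
  [72,80): 8 bp
  [80,92): 12 bp
  [92,107): 15 bp
  [107,109): 2 bp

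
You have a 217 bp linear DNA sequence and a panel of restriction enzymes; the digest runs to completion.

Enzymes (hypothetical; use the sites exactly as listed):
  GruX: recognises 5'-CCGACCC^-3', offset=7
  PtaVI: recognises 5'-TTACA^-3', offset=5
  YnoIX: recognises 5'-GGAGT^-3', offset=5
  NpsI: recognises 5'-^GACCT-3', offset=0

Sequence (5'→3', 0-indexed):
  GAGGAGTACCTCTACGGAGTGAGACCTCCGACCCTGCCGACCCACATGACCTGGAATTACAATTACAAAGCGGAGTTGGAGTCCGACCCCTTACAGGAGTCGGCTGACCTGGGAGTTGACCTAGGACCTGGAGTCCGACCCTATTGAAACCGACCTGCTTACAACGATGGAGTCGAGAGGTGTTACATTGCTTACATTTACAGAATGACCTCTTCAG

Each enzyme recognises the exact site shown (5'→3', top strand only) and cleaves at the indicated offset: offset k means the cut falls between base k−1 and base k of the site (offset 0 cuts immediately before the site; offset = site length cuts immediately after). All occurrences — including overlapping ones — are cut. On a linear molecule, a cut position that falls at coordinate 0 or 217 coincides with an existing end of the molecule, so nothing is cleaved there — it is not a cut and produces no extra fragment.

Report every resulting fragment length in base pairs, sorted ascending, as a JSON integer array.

Scan for sites:
  GruX (CCGACCC, off=7): starts [27, 36, 82, 134] → cuts [34, 43, 89, 141]
  PtaVI (TTACA, off=5): starts [56, 62, 90, 158, 182, 191, 197] → cuts [61, 67, 95, 163, 187, 196, 202]
  YnoIX (GGAGT, off=5): starts [2, 15, 71, 77, 95, 111, 129, 168] → cuts [7, 20, 76, 82, 100, 116, 134, 173]
  NpsI (GACCT, off=0): starts [22, 47, 105, 117, 124, 151, 206] → cuts [22, 47, 105, 117, 124, 151, 206]

All cut coordinates (distinct, sorted): [7, 20, 22, 34, 43, 47, 61, 67, 76, 82, 89, 95, 100, 105, 116, 117, 124, 134, 141, 151, 163, 173, 187, 196, 202, 206]

Fragment lengths:
  [0,7): 7 bp
  [7,20): 13 bp
  [20,22): 2 bp
  [22,34): 12 bp
  [34,43): 9 bp
  [43,47): 4 bp
  [47,61): 14 bp
  [61,67): 6 bp
  [67,76): 9 bp
  [76,82): 6 bp
  [82,89): 7 bp
  [89,95): 6 bp
  [95,100): 5 bp
  [100,105): 5 bp
  [105,116): 11 bp
  [116,117): 1 bp
  [117,124): 7 bp
  [124,134): 10 bp
  [134,141): 7 bp
  [141,151): 10 bp
  [151,163): 12 bp
  [163,173): 10 bp
  [173,187): 14 bp
  [187,196): 9 bp
  [196,202): 6 bp
  [202,206): 4 bp
  [206,217): 11 bp

[1,2,4,4,5,5,6,6,6,6,7,7,7,7,9,9,9,10,10,10,11,11,12,12,13,14,14]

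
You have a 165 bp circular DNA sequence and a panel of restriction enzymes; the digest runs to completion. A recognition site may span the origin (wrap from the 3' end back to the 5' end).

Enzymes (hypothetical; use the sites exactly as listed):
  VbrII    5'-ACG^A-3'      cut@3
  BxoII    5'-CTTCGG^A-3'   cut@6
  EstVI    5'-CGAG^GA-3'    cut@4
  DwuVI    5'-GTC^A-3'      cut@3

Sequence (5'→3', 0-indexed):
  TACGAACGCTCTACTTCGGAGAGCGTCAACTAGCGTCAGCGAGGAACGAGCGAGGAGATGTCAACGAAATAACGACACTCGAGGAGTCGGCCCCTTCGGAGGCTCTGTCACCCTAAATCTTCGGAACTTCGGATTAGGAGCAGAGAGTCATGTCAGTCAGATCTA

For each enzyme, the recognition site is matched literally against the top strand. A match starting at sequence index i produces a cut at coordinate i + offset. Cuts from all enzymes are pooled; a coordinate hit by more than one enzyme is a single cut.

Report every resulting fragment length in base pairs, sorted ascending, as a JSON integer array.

Scan for sites:
  VbrII (ACGA, off=3): starts [1, 45, 63, 71] → cuts [4, 48, 66, 74]
  BxoII (CTTCGGA, off=6): starts [13, 93, 118, 126] → cuts [19, 99, 124, 132]
  EstVI (CGAGGA, off=4): starts [39, 50, 79] → cuts [43, 54, 83]
  DwuVI (GTCA, off=3): starts [24, 34, 59, 106, 146, 151, 155] → cuts [27, 37, 62, 109, 149, 154, 158]

Pooled cuts: [4, 19, 27, 37, 43, 48, 54, 62, 66, 74, 83, 99, 109, 124, 132, 149, 154, 158]

Fragments:
  4→19: 15 bp
  19→27: 8 bp
  27→37: 10 bp
  37→43: 6 bp
  43→48: 5 bp
  48→54: 6 bp
  54→62: 8 bp
  62→66: 4 bp
  66→74: 8 bp
  74→83: 9 bp
  83→99: 16 bp
  99→109: 10 bp
  109→124: 15 bp
  124→132: 8 bp
  132→149: 17 bp
  149→154: 5 bp
  154→158: 4 bp
  158→4 (wrap): 165-158+4 = 11 bp

[4,4,5,5,6,6,8,8,8,8,9,10,10,11,15,15,16,17]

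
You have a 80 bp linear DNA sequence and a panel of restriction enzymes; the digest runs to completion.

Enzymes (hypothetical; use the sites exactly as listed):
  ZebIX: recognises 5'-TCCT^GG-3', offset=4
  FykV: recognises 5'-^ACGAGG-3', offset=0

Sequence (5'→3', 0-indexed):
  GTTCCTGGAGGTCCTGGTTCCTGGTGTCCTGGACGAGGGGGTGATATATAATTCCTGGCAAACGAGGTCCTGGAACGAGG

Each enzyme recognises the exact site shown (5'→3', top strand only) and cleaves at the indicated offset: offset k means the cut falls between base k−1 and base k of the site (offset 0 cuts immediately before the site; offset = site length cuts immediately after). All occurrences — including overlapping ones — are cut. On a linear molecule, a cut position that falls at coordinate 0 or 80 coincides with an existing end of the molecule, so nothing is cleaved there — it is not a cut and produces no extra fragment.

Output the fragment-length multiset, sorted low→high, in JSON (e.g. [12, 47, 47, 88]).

Site scan:
  ZebIX (TCCTGG, off=4): starts [2, 11, 18, 26, 52, 67] → cuts [6, 15, 22, 30, 56, 71]
  FykV (ACGAGG, off=0): starts [32, 61, 74] → cuts [32, 61, 74]

All cut coordinates (distinct, sorted): [6, 15, 22, 30, 32, 56, 61, 71, 74]

Fragment lengths:
  [0,6): 6 bp
  [6,15): 9 bp
  [15,22): 7 bp
  [22,30): 8 bp
  [30,32): 2 bp
  [32,56): 24 bp
  [56,61): 5 bp
  [61,71): 10 bp
  [71,74): 3 bp
  [74,80): 6 bp

[2,3,5,6,6,7,8,9,10,24]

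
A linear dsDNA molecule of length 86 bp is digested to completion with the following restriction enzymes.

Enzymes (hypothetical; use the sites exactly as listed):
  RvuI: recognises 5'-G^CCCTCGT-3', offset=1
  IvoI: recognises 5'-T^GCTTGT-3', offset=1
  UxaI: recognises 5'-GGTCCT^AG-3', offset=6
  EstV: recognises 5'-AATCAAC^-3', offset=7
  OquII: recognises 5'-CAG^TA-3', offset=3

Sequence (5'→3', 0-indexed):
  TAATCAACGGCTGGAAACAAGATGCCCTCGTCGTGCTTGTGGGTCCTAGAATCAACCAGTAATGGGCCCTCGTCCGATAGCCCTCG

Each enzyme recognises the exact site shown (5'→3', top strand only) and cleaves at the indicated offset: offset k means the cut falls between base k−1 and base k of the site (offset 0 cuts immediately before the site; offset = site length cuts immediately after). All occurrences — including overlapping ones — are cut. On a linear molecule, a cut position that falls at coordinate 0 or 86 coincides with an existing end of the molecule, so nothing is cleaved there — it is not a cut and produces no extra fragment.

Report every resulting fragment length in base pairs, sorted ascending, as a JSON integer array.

Per-enzyme occurrences:
  RvuI (GCCCTCGT, off=1): starts [23, 65] → cuts [24, 66]
  IvoI (TGCTTGT, off=1): starts [33] → cuts [34]
  UxaI (GGTCCTAG, off=6): starts [41] → cuts [47]
  EstV (AATCAAC, off=7): starts [1, 49] → cuts [8, 56]
  OquII (CAGTA, off=3): starts [56] → cuts [59]

Pooled cuts: [8, 24, 34, 47, 56, 59, 66]

Fragments:
  [0,8): 8 bp
  [8,24): 16 bp
  [24,34): 10 bp
  [34,47): 13 bp
  [47,56): 9 bp
  [56,59): 3 bp
  [59,66): 7 bp
  [66,86): 20 bp

[3,7,8,9,10,13,16,20]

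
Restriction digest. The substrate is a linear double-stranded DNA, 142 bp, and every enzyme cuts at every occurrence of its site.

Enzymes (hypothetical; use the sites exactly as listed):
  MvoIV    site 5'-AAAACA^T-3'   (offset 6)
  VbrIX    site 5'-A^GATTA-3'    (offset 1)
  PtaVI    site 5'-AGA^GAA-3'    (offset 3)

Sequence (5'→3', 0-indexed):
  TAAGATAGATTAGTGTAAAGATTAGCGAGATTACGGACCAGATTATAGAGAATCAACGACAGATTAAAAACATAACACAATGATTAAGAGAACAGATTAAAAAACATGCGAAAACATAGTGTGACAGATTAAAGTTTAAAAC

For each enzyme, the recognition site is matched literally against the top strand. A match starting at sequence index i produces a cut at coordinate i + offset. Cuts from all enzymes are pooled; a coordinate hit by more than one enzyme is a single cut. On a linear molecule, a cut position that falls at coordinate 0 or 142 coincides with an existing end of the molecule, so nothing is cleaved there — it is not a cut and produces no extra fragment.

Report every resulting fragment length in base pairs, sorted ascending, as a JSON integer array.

Site scan:
  MvoIV (AAAACAT, off=6): starts [66, 100, 110] → cuts [72, 106, 116]
  VbrIX (AGATTA, off=1): starts [6, 18, 27, 39, 60, 93, 125] → cuts [7, 19, 28, 40, 61, 94, 126]
  PtaVI (AGAGAA, off=3): starts [46, 86] → cuts [49, 89]

All cut coordinates (distinct, sorted): [7, 19, 28, 40, 49, 61, 72, 89, 94, 106, 116, 126]

Fragments:
  [0,7): 7 bp
  [7,19): 12 bp
  [19,28): 9 bp
  [28,40): 12 bp
  [40,49): 9 bp
  [49,61): 12 bp
  [61,72): 11 bp
  [72,89): 17 bp
  [89,94): 5 bp
  [94,106): 12 bp
  [106,116): 10 bp
  [116,126): 10 bp
  [126,142): 16 bp

[5,7,9,9,10,10,11,12,12,12,12,16,17]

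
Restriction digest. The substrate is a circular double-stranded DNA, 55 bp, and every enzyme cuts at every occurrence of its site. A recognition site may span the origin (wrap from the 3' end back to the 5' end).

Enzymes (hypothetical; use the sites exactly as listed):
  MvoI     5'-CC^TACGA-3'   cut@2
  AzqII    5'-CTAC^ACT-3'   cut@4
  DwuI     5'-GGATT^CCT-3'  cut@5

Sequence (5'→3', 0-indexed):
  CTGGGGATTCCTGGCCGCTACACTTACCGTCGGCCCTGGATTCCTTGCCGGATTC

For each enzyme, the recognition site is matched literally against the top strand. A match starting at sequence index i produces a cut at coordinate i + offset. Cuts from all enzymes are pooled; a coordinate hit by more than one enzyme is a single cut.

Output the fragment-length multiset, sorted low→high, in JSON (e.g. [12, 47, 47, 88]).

[10,12,12,21]

Site scan:
  MvoI (CCTACGA, off=2): no sites
  AzqII (CTACACT, off=4): starts [17] → cuts [21]
  DwuI (GGATTCCT, off=5): starts [4, 37, 49] → cuts [9, 42, 54]

All cut coordinates (distinct, sorted): [9, 21, 42, 54]

Fragments:
  9→21: 12 bp
  21→42: 21 bp
  42→54: 12 bp
  54→9 (wrap): 55-54+9 = 10 bp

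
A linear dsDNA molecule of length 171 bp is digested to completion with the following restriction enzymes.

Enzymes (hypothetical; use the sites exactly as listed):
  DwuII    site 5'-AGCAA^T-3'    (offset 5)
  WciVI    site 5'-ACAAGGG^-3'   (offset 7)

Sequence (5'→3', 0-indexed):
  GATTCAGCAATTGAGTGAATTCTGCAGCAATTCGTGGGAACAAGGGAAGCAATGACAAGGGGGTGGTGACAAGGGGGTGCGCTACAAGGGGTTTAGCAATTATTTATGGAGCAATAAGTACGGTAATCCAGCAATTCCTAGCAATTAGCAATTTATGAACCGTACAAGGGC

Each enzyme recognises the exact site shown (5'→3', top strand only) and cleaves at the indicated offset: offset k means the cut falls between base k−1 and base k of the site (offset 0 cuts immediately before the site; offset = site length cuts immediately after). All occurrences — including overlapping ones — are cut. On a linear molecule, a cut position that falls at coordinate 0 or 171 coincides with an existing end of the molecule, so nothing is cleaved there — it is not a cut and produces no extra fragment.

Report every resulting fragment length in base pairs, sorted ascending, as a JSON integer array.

[1,6,7,9,9,10,10,14,15,15,16,19,20,20]

Site scan:
  DwuII (AGCAAT, off=5): starts [5, 25, 47, 94, 109, 129, 139, 146] → cuts [10, 30, 52, 99, 114, 134, 144, 151]
  WciVI (ACAAGGG, off=7): starts [39, 54, 68, 83, 163] → cuts [46, 61, 75, 90, 170]

Pooled cuts: [10, 30, 46, 52, 61, 75, 90, 99, 114, 134, 144, 151, 170]

Fragment lengths:
  [0,10): 10 bp
  [10,30): 20 bp
  [30,46): 16 bp
  [46,52): 6 bp
  [52,61): 9 bp
  [61,75): 14 bp
  [75,90): 15 bp
  [90,99): 9 bp
  [99,114): 15 bp
  [114,134): 20 bp
  [134,144): 10 bp
  [144,151): 7 bp
  [151,170): 19 bp
  [170,171): 1 bp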